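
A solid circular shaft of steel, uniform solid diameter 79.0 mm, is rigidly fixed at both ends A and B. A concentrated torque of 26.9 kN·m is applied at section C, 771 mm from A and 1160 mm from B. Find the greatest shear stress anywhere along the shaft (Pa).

With uniform GJ and both ends fixed, compatibility θ_AC = θ_CB gives T_A·a = T_B·b, together with T_A + T_B = T₀.
T_A = T₀·b/(a+b) = 26900·1160/1931 = 16160 N·m; T_B = 10740 N·m.
τ in each portion: τ_AC = 1.67×10^8 Pa, τ_CB = 1.11×10^8 Pa; maximum is in AC.
τ_max = T_AC·r/J = 16160·0.0395/3.82×10^-6 = 1.669×10^8 Pa.

1.67e8 Pa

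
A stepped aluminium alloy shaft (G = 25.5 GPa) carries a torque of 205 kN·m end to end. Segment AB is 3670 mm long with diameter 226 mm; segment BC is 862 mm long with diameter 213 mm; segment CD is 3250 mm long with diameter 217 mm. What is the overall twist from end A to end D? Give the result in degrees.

J_AB = π(0.226)⁴/32 = 2.56×10^-4 m⁴; J_BC = π(0.213)⁴/32 = 2.02×10^-4 m⁴; J_CD = π(0.217)⁴/32 = 2.18×10^-4 m⁴.
θ = (T/G)·Σ L_i/J_i = (205000/25.5×10⁹)·(3.67/2.56×10^-4 + 0.862/2.02×10^-4 + 3.25/2.18×10^-4) = 0.2695 rad.

15.4°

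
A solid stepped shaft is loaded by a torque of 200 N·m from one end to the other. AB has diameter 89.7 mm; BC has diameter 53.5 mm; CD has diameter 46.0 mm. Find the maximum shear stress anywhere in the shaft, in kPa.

Under the same torque, τ_max = 16T/(πd³) is largest where d is smallest — segment CD (d = 46.0 mm).
τ_max = 16·200.0/(π·(0.0460)³) = 1.046×10^7 Pa.

10500 kPa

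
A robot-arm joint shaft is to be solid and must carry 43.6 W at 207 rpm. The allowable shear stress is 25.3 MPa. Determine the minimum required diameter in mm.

7.40 mm

ω = 2π·207/60 = 21.68 rad/s, so T = P/ω = 43.6 / 21.68 = 2.011 N·m.
For a solid shaft τ_max = 16T/(πd³), so d = (16T/(π τ_allow))^(1/3) = (16·2.011/(π·2.53×10^7))^(1/3) = 0.007398 m.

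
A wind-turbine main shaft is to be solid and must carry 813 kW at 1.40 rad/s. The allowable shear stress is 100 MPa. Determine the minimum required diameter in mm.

309 mm

ω = 1.40 rad/s, so T = P/ω = 813×10³ / 1.400 = 580700 N·m.
For a solid shaft τ_max = 16T/(πd³), so d = (16T/(π τ_allow))^(1/3) = (16·580700/(π·1.00×10^8))^(1/3) = 0.3093 m.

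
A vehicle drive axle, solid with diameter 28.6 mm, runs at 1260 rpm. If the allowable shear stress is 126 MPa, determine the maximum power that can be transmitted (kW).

76.4 kW

J = πd⁴/32 = π(0.0286)⁴/32 = 6.568×10^-8 m⁴.
T_max = τ_allow·J/r = 1.26×10^8 × 6.568×10^-8 / 0.0143 = 578.8 N·m.
ω = 2π·1260/60 = 131.9 rad/s, so P_max = T_max·ω = 7.637×10^4 W.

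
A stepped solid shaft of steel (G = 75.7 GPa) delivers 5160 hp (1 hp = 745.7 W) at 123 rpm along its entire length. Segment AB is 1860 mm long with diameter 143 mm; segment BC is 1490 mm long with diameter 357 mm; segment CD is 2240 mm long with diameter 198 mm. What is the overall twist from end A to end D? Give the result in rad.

ω = 2π·123/60 = 12.88 rad/s, so T = P/ω = 5160×745.7 / 12.88 = 298700 N·m.
J_AB = π(0.143)⁴/32 = 4.11×10^-5 m⁴; J_BC = π(0.357)⁴/32 = 1.59×10^-3 m⁴; J_CD = π(0.198)⁴/32 = 1.51×10^-4 m⁴.
θ = (T/G)·Σ L_i/J_i = (298700/75.7×10⁹)·(1.86/4.11×10^-5 + 1.49/1.59×10^-3 + 2.24/1.51×10^-4) = 0.2411 rad.

0.241 rad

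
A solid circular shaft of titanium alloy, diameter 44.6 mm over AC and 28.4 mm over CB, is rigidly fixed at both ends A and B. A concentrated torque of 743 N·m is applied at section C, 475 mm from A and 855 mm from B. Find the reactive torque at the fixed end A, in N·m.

Compatibility: T_A·a/J_AC = T_B·b/J_CB with T_A + T_B = T₀.
J_AC = 3.88×10^-7 m⁴, J_CB = 6.39×10^-8 m⁴, so T_A = T₀·(J_AC/a)/((J_AC/a)+(J_CB/b)) = 680.8 N·m, T_B = 62.19 N·m.

681 N·m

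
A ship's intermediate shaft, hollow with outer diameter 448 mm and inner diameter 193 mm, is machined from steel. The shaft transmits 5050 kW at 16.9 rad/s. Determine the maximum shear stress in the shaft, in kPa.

17500 kPa

ω = 16.9 rad/s, so T = P/ω = 5050×10³ / 16.90 = 298800 N·m.
J = π(d_o⁴ − d_i⁴)/32 = π(0.448⁴ − 0.193⁴)/32 = 3.818×10^-3 m⁴.
τ_max = T·r/J = 298800 × 0.224 / 3.818×10^-3 = 1.753×10^7 Pa.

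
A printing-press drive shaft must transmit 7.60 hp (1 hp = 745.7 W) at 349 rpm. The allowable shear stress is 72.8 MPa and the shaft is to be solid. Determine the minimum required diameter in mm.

22.1 mm

ω = 2π·349/60 = 36.55 rad/s, so T = P/ω = 7.60×745.7 / 36.55 = 155.1 N·m.
For a solid shaft τ_max = 16T/(πd³), so d = (16T/(π τ_allow))^(1/3) = (16·155.1/(π·7.28×10^7))^(1/3) = 0.02214 m.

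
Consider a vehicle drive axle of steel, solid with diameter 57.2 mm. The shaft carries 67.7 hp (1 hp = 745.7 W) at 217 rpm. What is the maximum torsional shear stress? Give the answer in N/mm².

ω = 2π·217/60 = 22.72 rad/s, so T = P/ω = 67.7×745.7 / 22.72 = 2222 N·m.
J = πd⁴/32 = π(0.0572)⁴/32 = 1.051×10^-6 m⁴.
τ_max = T·r/J = 2222 × 0.0286 / 1.051×10^-6 = 6.046×10^7 Pa.

60.5 N/mm²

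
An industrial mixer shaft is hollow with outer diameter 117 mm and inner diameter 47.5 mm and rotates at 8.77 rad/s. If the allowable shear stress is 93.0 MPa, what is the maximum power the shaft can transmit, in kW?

250 kW

J = π(d_o⁴ − d_i⁴)/32 = π(0.117⁴ − 0.0475⁴)/32 = 1.790×10^-5 m⁴.
T_max = τ_allow·J/r = 9.30×10^7 × 1.790×10^-5 / 0.0585 = 28450 N·m.
ω = 8.77 rad/s, so P_max = T_max·ω = 2.495×10^5 W.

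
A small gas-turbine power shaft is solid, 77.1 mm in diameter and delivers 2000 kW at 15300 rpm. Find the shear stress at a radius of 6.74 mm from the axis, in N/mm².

2.43 N/mm²

ω = 2π·15300/60 = 1602 rad/s, so T = P/ω = 2000×10³ / 1602 = 1248 N·m.
J = πd⁴/32 = π(0.0771)⁴/32 = 3.469×10^-6 m⁴.
Shear stress varies linearly with radius: τ = T·r/J = 1248 × 0.00674 / 3.469×10^-6 = 2.425×10^6 Pa.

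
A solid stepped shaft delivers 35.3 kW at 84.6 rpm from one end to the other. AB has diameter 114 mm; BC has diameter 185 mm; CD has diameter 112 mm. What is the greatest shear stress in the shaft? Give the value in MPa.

14.4 MPa

ω = 2π·84.6/60 = 8.859 rad/s, so T = P/ω = 35.3×10³ / 8.859 = 3985 N·m.
Under the same torque, τ_max = 16T/(πd³) is largest where d is smallest — segment CD (d = 112 mm).
τ_max = 16·3985/(π·(0.112)³) = 1.444×10^7 Pa.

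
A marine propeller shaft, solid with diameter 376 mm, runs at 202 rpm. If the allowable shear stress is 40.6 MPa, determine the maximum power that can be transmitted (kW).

J = πd⁴/32 = π(0.376)⁴/32 = 1.962×10^-3 m⁴.
T_max = τ_allow·J/r = 4.06×10^7 × 1.962×10^-3 / 0.188 = 423800 N·m.
ω = 2π·202/60 = 21.15 rad/s, so P_max = T_max·ω = 8.964×10^6 W.

8960 kW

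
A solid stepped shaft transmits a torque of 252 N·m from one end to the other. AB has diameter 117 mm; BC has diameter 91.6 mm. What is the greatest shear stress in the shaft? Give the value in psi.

Under the same torque, τ_max = 16T/(πd³) is largest where d is smallest — segment BC (d = 91.6 mm).
τ_max = 16·252.0/(π·(0.0916)³) = 1.670×10^6 Pa.

242 psi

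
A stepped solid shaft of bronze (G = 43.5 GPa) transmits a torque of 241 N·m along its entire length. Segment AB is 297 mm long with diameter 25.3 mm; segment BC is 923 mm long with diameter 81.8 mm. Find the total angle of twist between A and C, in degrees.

2.41°

J_AB = π(0.0253)⁴/32 = 4.02×10^-8 m⁴; J_BC = π(0.0818)⁴/32 = 4.40×10^-6 m⁴.
θ = (T/G)·Σ L_i/J_i = (241.0/43.5×10⁹)·(0.297/4.02×10^-8 + 0.923/4.40×10^-6) = 0.04207 rad.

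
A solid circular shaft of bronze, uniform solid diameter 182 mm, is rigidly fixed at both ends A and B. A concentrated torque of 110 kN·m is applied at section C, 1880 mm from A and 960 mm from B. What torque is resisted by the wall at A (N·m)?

With uniform GJ and both ends fixed, compatibility θ_AC = θ_CB gives T_A·a = T_B·b, together with T_A + T_B = T₀.
T_A = T₀·b/(a+b) = 110000·960/2840 = 37180 N·m; T_B = 72820 N·m.

37200 N·m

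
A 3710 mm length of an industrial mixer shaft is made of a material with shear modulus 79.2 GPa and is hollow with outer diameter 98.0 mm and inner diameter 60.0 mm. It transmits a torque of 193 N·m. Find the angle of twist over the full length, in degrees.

0.0666°

J = π(d_o⁴ − d_i⁴)/32 = π(0.0980⁴ − 0.0600⁴)/32 = 7.783×10^-6 m⁴.
θ = T·L/(G·J) = 193.0 × 3.71 / (79.2×10⁹ × 7.783×10^-6) = 1.162×10^-3 rad.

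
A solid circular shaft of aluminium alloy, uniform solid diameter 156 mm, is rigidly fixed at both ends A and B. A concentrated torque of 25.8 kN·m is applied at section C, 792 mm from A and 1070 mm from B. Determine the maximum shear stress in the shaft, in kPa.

With uniform GJ and both ends fixed, compatibility θ_AC = θ_CB gives T_A·a = T_B·b, together with T_A + T_B = T₀.
T_A = T₀·b/(a+b) = 25800·1070/1862 = 14830 N·m; T_B = 10970 N·m.
τ in each portion: τ_AC = 1.99×10^7 Pa, τ_CB = 1.47×10^7 Pa; maximum is in AC.
τ_max = T_AC·r/J = 14830·0.0780/5.81×10^-5 = 1.989×10^7 Pa.

19900 kPa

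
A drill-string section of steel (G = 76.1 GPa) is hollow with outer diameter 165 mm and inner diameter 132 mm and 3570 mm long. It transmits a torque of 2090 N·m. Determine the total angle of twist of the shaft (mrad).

J = π(d_o⁴ − d_i⁴)/32 = π(0.165⁴ − 0.132⁴)/32 = 4.296×10^-5 m⁴.
θ = T·L/(G·J) = 2090 × 3.57 / (76.1×10⁹ × 4.296×10^-5) = 2.282×10^-3 rad.

2.28 mrad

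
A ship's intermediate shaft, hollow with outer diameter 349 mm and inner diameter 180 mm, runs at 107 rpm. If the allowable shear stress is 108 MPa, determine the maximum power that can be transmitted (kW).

9390 kW

J = π(d_o⁴ − d_i⁴)/32 = π(0.349⁴ − 0.180⁴)/32 = 1.353×10^-3 m⁴.
T_max = τ_allow·J/r = 1.08×10^8 × 1.353×10^-3 / 0.174 = 837600 N·m.
ω = 2π·107/60 = 11.21 rad/s, so P_max = T_max·ω = 9.386×10^6 W.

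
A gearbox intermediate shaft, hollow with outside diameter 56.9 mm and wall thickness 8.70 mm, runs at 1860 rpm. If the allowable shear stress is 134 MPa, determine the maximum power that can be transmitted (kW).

725 kW

J = π(d_o⁴ − d_i⁴)/32 = π(0.0569⁴ − 0.0395⁴)/32 = 7.901×10^-7 m⁴.
T_max = τ_allow·J/r = 1.34×10^8 × 7.901×10^-7 / 0.0284 = 3721 N·m.
ω = 2π·1860/60 = 194.8 rad/s, so P_max = T_max·ω = 7.248×10^5 W.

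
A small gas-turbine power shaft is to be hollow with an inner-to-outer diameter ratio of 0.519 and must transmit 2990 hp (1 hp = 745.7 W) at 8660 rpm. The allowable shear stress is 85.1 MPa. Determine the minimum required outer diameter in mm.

ω = 2π·8660/60 = 906.9 rad/s, so T = P/ω = 2990×745.7 / 906.9 = 2459 N·m.
For a hollow shaft with d_i/d_o = 0.519: τ_max = 16T/(π d_o³ (1−k⁴)), so d_o = [16T/(π τ_allow (1−k⁴))]^(1/3) = [16·2459/(π·8.51×10^7·0.9274)]^(1/3) = 0.05414 m.

54.1 mm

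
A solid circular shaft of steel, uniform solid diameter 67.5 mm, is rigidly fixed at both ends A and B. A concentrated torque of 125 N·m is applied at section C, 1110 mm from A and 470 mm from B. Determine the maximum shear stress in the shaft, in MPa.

1.45 MPa

With uniform GJ and both ends fixed, compatibility θ_AC = θ_CB gives T_A·a = T_B·b, together with T_A + T_B = T₀.
T_A = T₀·b/(a+b) = 125.0·470/1580 = 37.18 N·m; T_B = 87.82 N·m.
τ in each portion: τ_AC = 6.16×10^5 Pa, τ_CB = 1.45×10^6 Pa; maximum is in CB.
τ_max = T_CB·r/J = 87.82·0.0338/2.04×10^-6 = 1.454×10^6 Pa.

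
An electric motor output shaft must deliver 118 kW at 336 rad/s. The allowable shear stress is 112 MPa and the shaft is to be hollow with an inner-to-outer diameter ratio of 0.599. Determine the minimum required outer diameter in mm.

26.4 mm

ω = 336 rad/s, so T = P/ω = 118×10³ / 336.0 = 351.2 N·m.
For a hollow shaft with d_i/d_o = 0.599: τ_max = 16T/(π d_o³ (1−k⁴)), so d_o = [16T/(π τ_allow (1−k⁴))]^(1/3) = [16·351.2/(π·1.12×10^8·0.8713)]^(1/3) = 0.02637 m.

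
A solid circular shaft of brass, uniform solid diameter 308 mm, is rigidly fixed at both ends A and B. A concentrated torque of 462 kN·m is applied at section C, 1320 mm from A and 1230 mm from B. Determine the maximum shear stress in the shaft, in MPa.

41.7 MPa

With uniform GJ and both ends fixed, compatibility θ_AC = θ_CB gives T_A·a = T_B·b, together with T_A + T_B = T₀.
T_A = T₀·b/(a+b) = 462000·1230/2550 = 222800 N·m; T_B = 239200 N·m.
τ in each portion: τ_AC = 3.88×10^7 Pa, τ_CB = 4.17×10^7 Pa; maximum is in CB.
τ_max = T_CB·r/J = 239200·0.154/8.83×10^-4 = 4.169×10^7 Pa.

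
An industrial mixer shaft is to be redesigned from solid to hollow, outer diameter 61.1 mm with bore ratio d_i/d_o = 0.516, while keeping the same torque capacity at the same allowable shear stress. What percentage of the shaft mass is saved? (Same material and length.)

22.9 %

Equal τ_max and T ⇒ the solid shaft needs d_s³ = d_o³(1−k⁴), so d_s = 61.1·(1−0.516⁴)^(1/3) = 59.62 mm.
Area ratio A_h/A_s = d_o²(1−k²)/d_s² = (1−k²)/(1−k⁴)^(2/3) = 0.7706.
Mass saving = 1 − 0.7706 = 22.9 %.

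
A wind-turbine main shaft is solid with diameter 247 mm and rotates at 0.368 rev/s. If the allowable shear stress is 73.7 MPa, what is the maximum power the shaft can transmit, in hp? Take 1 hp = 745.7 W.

J = πd⁴/32 = π(0.247)⁴/32 = 3.654×10^-4 m⁴.
T_max = τ_allow·J/r = 7.37×10^7 × 3.654×10^-4 / 0.123 = 218100 N·m.
ω = 2π·0.368 = 2.312 rad/s, so P_max = T_max·ω = 5.042×10^5 W.

676 hp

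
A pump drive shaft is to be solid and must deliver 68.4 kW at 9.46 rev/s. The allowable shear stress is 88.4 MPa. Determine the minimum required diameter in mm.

ω = 2π·9.46 = 59.44 rad/s, so T = P/ω = 68.4×10³ / 59.44 = 1151 N·m.
For a solid shaft τ_max = 16T/(πd³), so d = (16T/(π τ_allow))^(1/3) = (16·1151/(π·8.84×10^7))^(1/3) = 0.04047 m.

40.5 mm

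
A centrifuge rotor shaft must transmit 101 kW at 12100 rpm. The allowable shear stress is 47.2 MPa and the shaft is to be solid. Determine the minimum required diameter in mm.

ω = 2π·12100/60 = 1267 rad/s, so T = P/ω = 101×10³ / 1267 = 79.71 N·m.
For a solid shaft τ_max = 16T/(πd³), so d = (16T/(π τ_allow))^(1/3) = (16·79.71/(π·4.72×10^7))^(1/3) = 0.02049 m.

20.5 mm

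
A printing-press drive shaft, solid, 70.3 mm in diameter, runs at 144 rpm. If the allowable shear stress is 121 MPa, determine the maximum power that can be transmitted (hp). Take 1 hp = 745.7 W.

J = πd⁴/32 = π(0.0703)⁴/32 = 2.398×10^-6 m⁴.
T_max = τ_allow·J/r = 1.21×10^8 × 2.398×10^-6 / 0.0352 = 8254 N·m.
ω = 2π·144/60 = 15.08 rad/s, so P_max = T_max·ω = 1.245×10^5 W.

167 hp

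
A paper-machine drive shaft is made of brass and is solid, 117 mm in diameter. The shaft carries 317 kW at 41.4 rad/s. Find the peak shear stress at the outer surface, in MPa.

ω = 41.4 rad/s, so T = P/ω = 317×10³ / 41.40 = 7657 N·m.
J = πd⁴/32 = π(0.117)⁴/32 = 1.840×10^-5 m⁴.
τ_max = T·r/J = 7657 × 0.0585 / 1.840×10^-5 = 2.435×10^7 Pa.

24.3 MPa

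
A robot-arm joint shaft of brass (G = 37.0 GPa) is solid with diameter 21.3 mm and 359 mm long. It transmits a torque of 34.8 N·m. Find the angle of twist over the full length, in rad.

0.0167 rad

J = πd⁴/32 = π(0.0213)⁴/32 = 2.021×10^-8 m⁴.
θ = T·L/(G·J) = 34.80 × 0.359 / (37.0×10⁹ × 2.021×10^-8) = 0.01671 rad.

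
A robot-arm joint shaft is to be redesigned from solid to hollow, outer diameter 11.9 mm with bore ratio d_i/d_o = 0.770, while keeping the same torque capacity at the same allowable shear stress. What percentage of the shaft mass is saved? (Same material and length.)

45.7 %

Equal τ_max and T ⇒ the solid shaft needs d_s³ = d_o³(1−k⁴), so d_s = 11.9·(1−0.770⁴)^(1/3) = 10.30 mm.
Area ratio A_h/A_s = d_o²(1−k²)/d_s² = (1−k²)/(1−k⁴)^(2/3) = 0.5434.
Mass saving = 1 − 0.5434 = 45.7 %.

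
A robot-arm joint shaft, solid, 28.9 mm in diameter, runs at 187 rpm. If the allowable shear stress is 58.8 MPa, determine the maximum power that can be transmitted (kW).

5.46 kW

J = πd⁴/32 = π(0.0289)⁴/32 = 6.848×10^-8 m⁴.
T_max = τ_allow·J/r = 5.88×10^7 × 6.848×10^-8 / 0.0144 = 278.7 N·m.
ω = 2π·187/60 = 19.58 rad/s, so P_max = T_max·ω = 5457 W.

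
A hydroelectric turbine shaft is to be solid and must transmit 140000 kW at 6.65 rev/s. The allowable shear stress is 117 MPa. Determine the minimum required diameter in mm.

ω = 2π·6.65 = 41.78 rad/s, so T = P/ω = 140000×10³ / 41.78 = 3.351e6 N·m.
For a solid shaft τ_max = 16T/(πd³), so d = (16T/(π τ_allow))^(1/3) = (16·3.351e6/(π·1.17×10^8))^(1/3) = 0.5264 m.

526 mm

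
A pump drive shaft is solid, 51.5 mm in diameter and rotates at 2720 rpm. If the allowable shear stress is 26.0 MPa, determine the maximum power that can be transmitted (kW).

199 kW

J = πd⁴/32 = π(0.0515)⁴/32 = 6.906×10^-7 m⁴.
T_max = τ_allow·J/r = 2.60×10^7 × 6.906×10^-7 / 0.0257 = 697.3 N·m.
ω = 2π·2720/60 = 284.8 rad/s, so P_max = T_max·ω = 1.986×10^5 W.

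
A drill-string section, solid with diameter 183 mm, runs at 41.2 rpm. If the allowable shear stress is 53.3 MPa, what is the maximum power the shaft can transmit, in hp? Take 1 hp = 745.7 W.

J = πd⁴/32 = π(0.183)⁴/32 = 1.101×10^-4 m⁴.
T_max = τ_allow·J/r = 5.33×10^7 × 1.101×10^-4 / 0.0915 = 64140 N·m.
ω = 2π·41.2/60 = 4.314 rad/s, so P_max = T_max·ω = 2.767×10^5 W.

371 hp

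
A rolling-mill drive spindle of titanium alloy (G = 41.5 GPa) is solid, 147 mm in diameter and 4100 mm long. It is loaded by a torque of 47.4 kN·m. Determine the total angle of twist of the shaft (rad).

J = πd⁴/32 = π(0.147)⁴/32 = 4.584×10^-5 m⁴.
θ = T·L/(G·J) = 47400 × 4.10 / (41.5×10⁹ × 4.584×10^-5) = 0.1022 rad.

0.102 rad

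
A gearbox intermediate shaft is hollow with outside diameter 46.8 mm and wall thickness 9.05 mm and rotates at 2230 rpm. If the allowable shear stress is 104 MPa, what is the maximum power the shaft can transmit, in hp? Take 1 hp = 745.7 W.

J = π(d_o⁴ − d_i⁴)/32 = π(0.0468⁴ − 0.0287⁴)/32 = 4.044×10^-7 m⁴.
T_max = τ_allow·J/r = 1.04×10^8 × 4.044×10^-7 / 0.0234 = 1797 N·m.
ω = 2π·2230/60 = 233.5 rad/s, so P_max = T_max·ω = 4.197×10^5 W.

563 hp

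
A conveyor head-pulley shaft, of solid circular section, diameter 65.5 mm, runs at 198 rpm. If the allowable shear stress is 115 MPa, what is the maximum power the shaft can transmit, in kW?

132 kW

J = πd⁴/32 = π(0.0655)⁴/32 = 1.807×10^-6 m⁴.
T_max = τ_allow·J/r = 1.15×10^8 × 1.807×10^-6 / 0.0328 = 6345 N·m.
ω = 2π·198/60 = 20.73 rad/s, so P_max = T_max·ω = 1.316×10^5 W.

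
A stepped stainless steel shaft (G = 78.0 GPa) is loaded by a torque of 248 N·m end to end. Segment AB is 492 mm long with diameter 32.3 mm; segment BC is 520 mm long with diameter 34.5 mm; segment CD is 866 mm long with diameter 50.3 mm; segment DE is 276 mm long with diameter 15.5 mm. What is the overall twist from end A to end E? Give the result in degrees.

10.6°

J_AB = π(0.0323)⁴/32 = 1.07×10^-7 m⁴; J_BC = π(0.0345)⁴/32 = 1.39×10^-7 m⁴; J_CD = π(0.0503)⁴/32 = 6.28×10^-7 m⁴; J_DE = π(0.0155)⁴/32 = 5.67×10^-9 m⁴.
θ = (T/G)·Σ L_i/J_i = (248.0/78.0×10⁹)·(0.492/1.07×10^-7 + 0.520/1.39×10^-7 + 0.866/6.28×10^-7 + 0.276/5.67×10^-9) = 0.1858 rad.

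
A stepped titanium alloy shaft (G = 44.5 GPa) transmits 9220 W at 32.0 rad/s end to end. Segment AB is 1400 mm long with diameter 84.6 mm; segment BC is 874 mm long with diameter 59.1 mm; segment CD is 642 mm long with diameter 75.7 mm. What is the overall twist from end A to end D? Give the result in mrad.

7.82 mrad

ω = 32.0 rad/s, so T = P/ω = 9220 / 32.00 = 288.1 N·m.
J_AB = π(0.0846)⁴/32 = 5.03×10^-6 m⁴; J_BC = π(0.0591)⁴/32 = 1.20×10^-6 m⁴; J_CD = π(0.0757)⁴/32 = 3.22×10^-6 m⁴.
θ = (T/G)·Σ L_i/J_i = (288.1/44.5×10⁹)·(1.40/5.03×10^-6 + 0.874/1.20×10^-6 + 0.642/3.22×10^-6) = 7.817×10^-3 rad.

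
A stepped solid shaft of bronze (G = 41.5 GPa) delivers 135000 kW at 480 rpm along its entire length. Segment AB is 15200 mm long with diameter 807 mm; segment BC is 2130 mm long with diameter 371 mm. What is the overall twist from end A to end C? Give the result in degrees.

ω = 2π·480/60 = 50.27 rad/s, so T = P/ω = 135000×10³ / 50.27 = 2.686e6 N·m.
J_AB = π(0.807)⁴/32 = 0.0416 m⁴; J_BC = π(0.371)⁴/32 = 1.86×10^-3 m⁴.
θ = (T/G)·Σ L_i/J_i = (2.686e6/41.5×10⁹)·(15.2/0.0416 + 2.13/1.86×10^-3) = 0.09774 rad.

5.60°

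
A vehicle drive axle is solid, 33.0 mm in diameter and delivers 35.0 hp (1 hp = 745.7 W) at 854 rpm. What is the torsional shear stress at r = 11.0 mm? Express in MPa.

ω = 2π·854/60 = 89.43 rad/s, so T = P/ω = 35.0×745.7 / 89.43 = 291.8 N·m.
J = πd⁴/32 = π(0.0330)⁴/32 = 1.164×10^-7 m⁴.
Shear stress varies linearly with radius: τ = T·r/J = 291.8 × 0.0110 / 1.164×10^-7 = 2.757×10^7 Pa.

27.6 MPa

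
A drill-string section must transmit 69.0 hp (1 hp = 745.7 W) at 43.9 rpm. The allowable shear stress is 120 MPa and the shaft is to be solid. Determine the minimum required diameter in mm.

78.0 mm

ω = 2π·43.9/60 = 4.597 rad/s, so T = P/ω = 69.0×745.7 / 4.597 = 11190 N·m.
For a solid shaft τ_max = 16T/(πd³), so d = (16T/(π τ_allow))^(1/3) = (16·11190/(π·1.20×10^8))^(1/3) = 0.07803 m.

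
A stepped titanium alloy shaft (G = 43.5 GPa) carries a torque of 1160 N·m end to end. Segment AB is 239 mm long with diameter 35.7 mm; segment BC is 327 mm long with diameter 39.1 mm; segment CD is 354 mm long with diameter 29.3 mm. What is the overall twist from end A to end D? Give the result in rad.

0.208 rad

J_AB = π(0.0357)⁴/32 = 1.59×10^-7 m⁴; J_BC = π(0.0391)⁴/32 = 2.29×10^-7 m⁴; J_CD = π(0.0293)⁴/32 = 7.24×10^-8 m⁴.
θ = (T/G)·Σ L_i/J_i = (1160/43.5×10⁹)·(0.239/1.59×10^-7 + 0.327/2.29×10^-7 + 0.354/7.24×10^-8) = 0.2084 rad.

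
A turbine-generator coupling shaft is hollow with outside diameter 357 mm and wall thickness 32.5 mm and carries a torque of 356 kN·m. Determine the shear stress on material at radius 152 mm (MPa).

J = π(d_o⁴ − d_i⁴)/32 = π(0.357⁴ − 0.292⁴)/32 = 8.810×10^-4 m⁴.
Shear stress varies linearly with radius: τ = T·r/J = 356000 × 0.152 / 8.810×10^-4 = 6.142×10^7 Pa.

61.4 MPa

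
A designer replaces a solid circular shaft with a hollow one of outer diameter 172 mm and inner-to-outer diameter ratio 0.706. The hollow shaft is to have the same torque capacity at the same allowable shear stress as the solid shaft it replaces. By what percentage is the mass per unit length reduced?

Equal τ_max and T ⇒ the solid shaft needs d_s³ = d_o³(1−k⁴), so d_s = 172·(1−0.706⁴)^(1/3) = 156.4 mm.
Area ratio A_h/A_s = d_o²(1−k²)/d_s² = (1−k²)/(1−k⁴)^(2/3) = 0.6068.
Mass saving = 1 − 0.6068 = 39.3 %.

39.3 %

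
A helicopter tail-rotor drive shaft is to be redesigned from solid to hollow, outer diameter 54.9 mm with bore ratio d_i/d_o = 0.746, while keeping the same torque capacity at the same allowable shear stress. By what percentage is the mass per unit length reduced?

Equal τ_max and T ⇒ the solid shaft needs d_s³ = d_o³(1−k⁴), so d_s = 54.9·(1−0.746⁴)^(1/3) = 48.52 mm.
Area ratio A_h/A_s = d_o²(1−k²)/d_s² = (1−k²)/(1−k⁴)^(2/3) = 0.5678.
Mass saving = 1 − 0.5678 = 43.2 %.

43.2 %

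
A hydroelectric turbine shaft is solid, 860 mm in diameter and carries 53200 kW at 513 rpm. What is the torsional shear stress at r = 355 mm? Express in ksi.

ω = 2π·513/60 = 53.72 rad/s, so T = P/ω = 53200×10³ / 53.72 = 990300 N·m.
J = πd⁴/32 = π(0.860)⁴/32 = 0.05370 m⁴.
Shear stress varies linearly with radius: τ = T·r/J = 990300 × 0.355 / 0.05370 = 6.546×10^6 Pa.

0.949 ksi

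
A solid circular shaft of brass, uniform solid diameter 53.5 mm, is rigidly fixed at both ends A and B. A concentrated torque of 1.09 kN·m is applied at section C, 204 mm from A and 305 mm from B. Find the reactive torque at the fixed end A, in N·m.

653 N·m

With uniform GJ and both ends fixed, compatibility θ_AC = θ_CB gives T_A·a = T_B·b, together with T_A + T_B = T₀.
T_A = T₀·b/(a+b) = 1090·305/509.0 = 653.1 N·m; T_B = 436.9 N·m.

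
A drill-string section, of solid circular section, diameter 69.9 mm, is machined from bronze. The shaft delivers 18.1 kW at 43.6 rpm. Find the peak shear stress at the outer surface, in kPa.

59100 kPa

ω = 2π·43.6/60 = 4.566 rad/s, so T = P/ω = 18.1×10³ / 4.566 = 3964 N·m.
J = πd⁴/32 = π(0.0699)⁴/32 = 2.344×10^-6 m⁴.
τ_max = T·r/J = 3964 × 0.0350 / 2.344×10^-6 = 5.912×10^7 Pa.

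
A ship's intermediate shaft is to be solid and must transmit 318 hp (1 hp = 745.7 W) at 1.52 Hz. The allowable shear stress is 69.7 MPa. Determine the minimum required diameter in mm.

ω = 2π·1.52 = 9.550 rad/s, so T = P/ω = 318×745.7 / 9.550 = 24830 N·m.
For a solid shaft τ_max = 16T/(πd³), so d = (16T/(π τ_allow))^(1/3) = (16·24830/(π·6.97×10^7))^(1/3) = 0.1220 m.

122 mm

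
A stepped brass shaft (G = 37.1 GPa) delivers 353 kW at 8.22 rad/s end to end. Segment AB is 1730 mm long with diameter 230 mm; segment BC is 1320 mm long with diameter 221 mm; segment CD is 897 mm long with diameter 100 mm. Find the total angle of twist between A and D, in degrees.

6.85°

ω = 8.22 rad/s, so T = P/ω = 353×10³ / 8.220 = 42940 N·m.
J_AB = π(0.230)⁴/32 = 2.75×10^-4 m⁴; J_BC = π(0.221)⁴/32 = 2.34×10^-4 m⁴; J_CD = π(0.100)⁴/32 = 9.82×10^-6 m⁴.
θ = (T/G)·Σ L_i/J_i = (42940/37.1×10⁹)·(1.73/2.75×10^-4 + 1.32/2.34×10^-4 + 0.897/9.82×10^-6) = 0.1196 rad.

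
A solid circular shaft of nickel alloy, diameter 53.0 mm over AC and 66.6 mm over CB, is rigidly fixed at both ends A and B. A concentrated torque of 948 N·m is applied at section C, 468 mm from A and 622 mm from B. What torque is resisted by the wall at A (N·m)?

Compatibility: T_A·a/J_AC = T_B·b/J_CB with T_A + T_B = T₀.
J_AC = 7.75×10^-7 m⁴, J_CB = 1.93×10^-6 m⁴, so T_A = T₀·(J_AC/a)/((J_AC/a)+(J_CB/b)) = 329.6 N·m, T_B = 618.4 N·m.

330 N·m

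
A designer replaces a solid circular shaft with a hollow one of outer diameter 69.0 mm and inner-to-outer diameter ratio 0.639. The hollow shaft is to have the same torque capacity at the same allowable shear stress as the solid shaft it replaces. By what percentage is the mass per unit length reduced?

33.2 %

Equal τ_max and T ⇒ the solid shaft needs d_s³ = d_o³(1−k⁴), so d_s = 69.0·(1−0.639⁴)^(1/3) = 64.93 mm.
Area ratio A_h/A_s = d_o²(1−k²)/d_s² = (1−k²)/(1−k⁴)^(2/3) = 0.6682.
Mass saving = 1 − 0.6682 = 33.2 %.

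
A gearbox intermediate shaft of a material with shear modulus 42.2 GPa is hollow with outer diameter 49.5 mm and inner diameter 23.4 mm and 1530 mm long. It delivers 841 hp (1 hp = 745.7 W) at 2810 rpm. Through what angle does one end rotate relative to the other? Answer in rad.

ω = 2π·2810/60 = 294.3 rad/s, so T = P/ω = 841×745.7 / 294.3 = 2131 N·m.
J = π(d_o⁴ − d_i⁴)/32 = π(0.0495⁴ − 0.0234⁴)/32 = 5.600×10^-7 m⁴.
θ = T·L/(G·J) = 2131 × 1.53 / (42.2×10⁹ × 5.600×10^-7) = 0.1380 rad.

0.138 rad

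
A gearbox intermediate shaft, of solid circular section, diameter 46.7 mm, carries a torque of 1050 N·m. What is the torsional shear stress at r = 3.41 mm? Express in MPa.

7.67 MPa

J = πd⁴/32 = π(0.0467)⁴/32 = 4.669×10^-7 m⁴.
Shear stress varies linearly with radius: τ = T·r/J = 1050 × 0.00341 / 4.669×10^-7 = 7.668×10^6 Pa.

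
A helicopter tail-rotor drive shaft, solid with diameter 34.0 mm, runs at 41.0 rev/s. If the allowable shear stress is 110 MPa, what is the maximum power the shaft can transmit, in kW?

219 kW

J = πd⁴/32 = π(0.0340)⁴/32 = 1.312×10^-7 m⁴.
T_max = τ_allow·J/r = 1.10×10^8 × 1.312×10^-7 / 0.0170 = 848.9 N·m.
ω = 2π·41.0 = 257.6 rad/s, so P_max = T_max·ω = 2.187×10^5 W.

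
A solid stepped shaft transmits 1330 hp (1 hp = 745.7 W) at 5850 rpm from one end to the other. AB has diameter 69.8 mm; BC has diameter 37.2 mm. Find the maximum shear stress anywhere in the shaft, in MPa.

ω = 2π·5850/60 = 612.6 rad/s, so T = P/ω = 1330×745.7 / 612.6 = 1619 N·m.
Under the same torque, τ_max = 16T/(πd³) is largest where d is smallest — segment BC (d = 37.2 mm).
τ_max = 16·1619/(π·(0.0372)³) = 1.602×10^8 Pa.

160 MPa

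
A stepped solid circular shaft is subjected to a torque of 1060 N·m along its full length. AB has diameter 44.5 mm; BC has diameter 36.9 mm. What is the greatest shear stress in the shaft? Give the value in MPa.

Under the same torque, τ_max = 16T/(πd³) is largest where d is smallest — segment BC (d = 36.9 mm).
τ_max = 16·1060/(π·(0.0369)³) = 1.074×10^8 Pa.

107 MPa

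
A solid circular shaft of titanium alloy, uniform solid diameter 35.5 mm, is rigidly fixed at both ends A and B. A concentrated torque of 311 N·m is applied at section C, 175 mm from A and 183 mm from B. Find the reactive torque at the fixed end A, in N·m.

159 N·m

With uniform GJ and both ends fixed, compatibility θ_AC = θ_CB gives T_A·a = T_B·b, together with T_A + T_B = T₀.
T_A = T₀·b/(a+b) = 311.0·183/358.0 = 159.0 N·m; T_B = 152.0 N·m.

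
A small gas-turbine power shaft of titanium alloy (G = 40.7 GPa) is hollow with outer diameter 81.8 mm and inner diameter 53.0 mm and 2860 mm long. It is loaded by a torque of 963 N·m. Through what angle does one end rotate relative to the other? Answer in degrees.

1.07°

J = π(d_o⁴ − d_i⁴)/32 = π(0.0818⁴ − 0.0530⁴)/32 = 3.621×10^-6 m⁴.
θ = T·L/(G·J) = 963.0 × 2.86 / (40.7×10⁹ × 3.621×10^-6) = 0.01869 rad.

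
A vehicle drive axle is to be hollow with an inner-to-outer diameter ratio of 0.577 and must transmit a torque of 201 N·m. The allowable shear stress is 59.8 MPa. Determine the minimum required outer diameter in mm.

For a hollow shaft with d_i/d_o = 0.577: τ_max = 16T/(π d_o³ (1−k⁴)), so d_o = [16T/(π τ_allow (1−k⁴))]^(1/3) = [16·201.0/(π·5.98×10^7·0.8892)]^(1/3) = 0.02680 m.

26.8 mm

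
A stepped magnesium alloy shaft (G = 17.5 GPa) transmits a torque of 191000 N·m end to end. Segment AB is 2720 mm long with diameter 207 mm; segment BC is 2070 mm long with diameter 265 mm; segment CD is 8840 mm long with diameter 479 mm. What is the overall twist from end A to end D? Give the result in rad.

0.230 rad

J_AB = π(0.207)⁴/32 = 1.80×10^-4 m⁴; J_BC = π(0.265)⁴/32 = 4.84×10^-4 m⁴; J_CD = π(0.479)⁴/32 = 5.17×10^-3 m⁴.
θ = (T/G)·Σ L_i/J_i = (191000/17.5×10⁹)·(2.72/1.80×10^-4 + 2.07/4.84×10^-4 + 8.84/5.17×10^-3) = 0.2300 rad.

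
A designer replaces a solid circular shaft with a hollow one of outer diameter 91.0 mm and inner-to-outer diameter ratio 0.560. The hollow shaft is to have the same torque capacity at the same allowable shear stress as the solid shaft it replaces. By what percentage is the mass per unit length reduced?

Equal τ_max and T ⇒ the solid shaft needs d_s³ = d_o³(1−k⁴), so d_s = 91.0·(1−0.560⁴)^(1/3) = 87.91 mm.
Area ratio A_h/A_s = d_o²(1−k²)/d_s² = (1−k²)/(1−k⁴)^(2/3) = 0.7354.
Mass saving = 1 − 0.7354 = 26.5 %.

26.5 %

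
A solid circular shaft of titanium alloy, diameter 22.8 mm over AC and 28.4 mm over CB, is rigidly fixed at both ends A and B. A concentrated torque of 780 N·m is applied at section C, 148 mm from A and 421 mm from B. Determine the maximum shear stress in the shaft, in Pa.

Compatibility: T_A·a/J_AC = T_B·b/J_CB with T_A + T_B = T₀.
J_AC = 2.65×10^-8 m⁴, J_CB = 6.39×10^-8 m⁴, so T_A = T₀·(J_AC/a)/((J_AC/a)+(J_CB/b)) = 422.5 N·m, T_B = 357.5 N·m.
τ in each portion: τ_AC = 1.82×10^8 Pa, τ_CB = 7.95×10^7 Pa; maximum is in AC.
τ_max = T_AC·r/J = 422.5·0.0114/2.65×10^-8 = 1.815×10^8 Pa.

1.82e8 Pa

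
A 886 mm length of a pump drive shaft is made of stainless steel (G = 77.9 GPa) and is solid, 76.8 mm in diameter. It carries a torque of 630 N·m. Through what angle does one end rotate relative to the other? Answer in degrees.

J = πd⁴/32 = π(0.0768)⁴/32 = 3.415×10^-6 m⁴.
θ = T·L/(G·J) = 630.0 × 0.886 / (77.9×10⁹ × 3.415×10^-6) = 2.098×10^-3 rad.

0.120°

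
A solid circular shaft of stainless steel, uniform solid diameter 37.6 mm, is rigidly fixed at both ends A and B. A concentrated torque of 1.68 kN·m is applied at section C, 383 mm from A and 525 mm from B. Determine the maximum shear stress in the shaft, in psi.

13500 psi

With uniform GJ and both ends fixed, compatibility θ_AC = θ_CB gives T_A·a = T_B·b, together with T_A + T_B = T₀.
T_A = T₀·b/(a+b) = 1680·525/908.0 = 971.4 N·m; T_B = 708.6 N·m.
τ in each portion: τ_AC = 9.31×10^7 Pa, τ_CB = 6.79×10^7 Pa; maximum is in AC.
τ_max = T_AC·r/J = 971.4·0.0188/1.96×10^-7 = 9.307×10^7 Pa.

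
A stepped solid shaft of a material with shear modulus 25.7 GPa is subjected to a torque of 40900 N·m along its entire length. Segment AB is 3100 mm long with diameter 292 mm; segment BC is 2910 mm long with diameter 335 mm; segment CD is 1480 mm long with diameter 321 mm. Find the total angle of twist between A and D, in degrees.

0.740°

J_AB = π(0.292)⁴/32 = 7.14×10^-4 m⁴; J_BC = π(0.335)⁴/32 = 1.24×10^-3 m⁴; J_CD = π(0.321)⁴/32 = 1.04×10^-3 m⁴.
θ = (T/G)·Σ L_i/J_i = (40900/25.7×10⁹)·(3.10/7.14×10^-4 + 2.91/1.24×10^-3 + 1.48/1.04×10^-3) = 0.01292 rad.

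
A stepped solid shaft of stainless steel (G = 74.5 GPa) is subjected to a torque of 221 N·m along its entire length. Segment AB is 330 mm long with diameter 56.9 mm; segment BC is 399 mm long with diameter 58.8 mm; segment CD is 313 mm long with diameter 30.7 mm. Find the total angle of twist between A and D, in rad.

0.0126 rad

J_AB = π(0.0569)⁴/32 = 1.03×10^-6 m⁴; J_BC = π(0.0588)⁴/32 = 1.17×10^-6 m⁴; J_CD = π(0.0307)⁴/32 = 8.72×10^-8 m⁴.
θ = (T/G)·Σ L_i/J_i = (221.0/74.5×10⁹)·(0.330/1.03×10^-6 + 0.399/1.17×10^-6 + 0.313/8.72×10^-8) = 0.01261 rad.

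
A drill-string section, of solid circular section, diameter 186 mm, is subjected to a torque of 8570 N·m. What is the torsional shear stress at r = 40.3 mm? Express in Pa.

J = πd⁴/32 = π(0.186)⁴/32 = 1.175×10^-4 m⁴.
Shear stress varies linearly with radius: τ = T·r/J = 8570 × 0.0403 / 1.175×10^-4 = 2.939×10^6 Pa.

2.94e6 Pa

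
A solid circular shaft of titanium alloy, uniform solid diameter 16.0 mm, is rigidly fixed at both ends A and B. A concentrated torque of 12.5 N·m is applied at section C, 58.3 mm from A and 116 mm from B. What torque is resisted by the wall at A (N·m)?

With uniform GJ and both ends fixed, compatibility θ_AC = θ_CB gives T_A·a = T_B·b, together with T_A + T_B = T₀.
T_A = T₀·b/(a+b) = 12.50·116/174.3 = 8.319 N·m; T_B = 4.181 N·m.

8.32 N·m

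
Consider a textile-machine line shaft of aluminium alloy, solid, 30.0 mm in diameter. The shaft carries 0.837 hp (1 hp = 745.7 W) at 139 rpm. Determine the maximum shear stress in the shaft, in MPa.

8.09 MPa

ω = 2π·139/60 = 14.56 rad/s, so T = P/ω = 0.837×745.7 / 14.56 = 42.88 N·m.
J = πd⁴/32 = π(0.0300)⁴/32 = 7.952×10^-8 m⁴.
τ_max = T·r/J = 42.88 × 0.0150 / 7.952×10^-8 = 8.088×10^6 Pa.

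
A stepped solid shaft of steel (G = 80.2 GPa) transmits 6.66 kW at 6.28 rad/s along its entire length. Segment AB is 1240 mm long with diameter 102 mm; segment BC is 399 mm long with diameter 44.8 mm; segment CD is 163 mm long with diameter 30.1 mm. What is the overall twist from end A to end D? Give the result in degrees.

ω = 6.28 rad/s, so T = P/ω = 6.66×10³ / 6.280 = 1061 N·m.
J_AB = π(0.102)⁴/32 = 1.06×10^-5 m⁴; J_BC = π(0.0448)⁴/32 = 3.95×10^-7 m⁴; J_CD = π(0.0301)⁴/32 = 8.06×10^-8 m⁴.
θ = (T/G)·Σ L_i/J_i = (1061/80.2×10⁹)·(1.24/1.06×10^-5 + 0.399/3.95×10^-7 + 0.163/8.06×10^-8) = 0.04163 rad.

2.39°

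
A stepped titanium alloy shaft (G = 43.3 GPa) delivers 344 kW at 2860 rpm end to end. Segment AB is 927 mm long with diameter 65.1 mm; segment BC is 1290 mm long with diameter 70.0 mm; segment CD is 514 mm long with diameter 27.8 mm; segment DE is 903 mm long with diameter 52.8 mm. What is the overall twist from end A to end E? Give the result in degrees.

16.8°

ω = 2π·2860/60 = 299.5 rad/s, so T = P/ω = 344×10³ / 299.5 = 1149 N·m.
J_AB = π(0.0651)⁴/32 = 1.76×10^-6 m⁴; J_BC = π(0.0700)⁴/32 = 2.36×10^-6 m⁴; J_CD = π(0.0278)⁴/32 = 5.86×10^-8 m⁴; J_DE = π(0.0528)⁴/32 = 7.63×10^-7 m⁴.
θ = (T/G)·Σ L_i/J_i = (1149/43.3×10⁹)·(0.927/1.76×10^-6 + 1.29/2.36×10^-6 + 0.514/5.86×10^-8 + 0.903/7.63×10^-7) = 0.2924 rad.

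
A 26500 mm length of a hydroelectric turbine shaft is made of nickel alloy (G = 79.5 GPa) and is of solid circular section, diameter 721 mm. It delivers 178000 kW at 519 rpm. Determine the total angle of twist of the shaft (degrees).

2.36°

ω = 2π·519/60 = 54.35 rad/s, so T = P/ω = 178000×10³ / 54.35 = 3.275e6 N·m.
J = πd⁴/32 = π(0.721)⁴/32 = 0.02653 m⁴.
θ = T·L/(G·J) = 3.275e6 × 26.5 / (79.5×10⁹ × 0.02653) = 0.04115 rad.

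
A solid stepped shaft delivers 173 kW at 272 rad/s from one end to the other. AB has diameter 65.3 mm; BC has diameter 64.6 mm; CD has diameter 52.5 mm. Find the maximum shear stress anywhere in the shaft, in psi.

ω = 272 rad/s, so T = P/ω = 173×10³ / 272.0 = 636.0 N·m.
Under the same torque, τ_max = 16T/(πd³) is largest where d is smallest — segment CD (d = 52.5 mm).
τ_max = 16·636.0/(π·(0.0525)³) = 2.239×10^7 Pa.

3250 psi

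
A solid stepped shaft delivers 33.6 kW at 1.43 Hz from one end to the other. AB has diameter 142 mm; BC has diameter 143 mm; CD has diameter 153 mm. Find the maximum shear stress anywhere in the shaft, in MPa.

ω = 2π·1.43 = 8.985 rad/s, so T = P/ω = 33.6×10³ / 8.985 = 3740 N·m.
Under the same torque, τ_max = 16T/(πd³) is largest where d is smallest — segment AB (d = 142 mm).
τ_max = 16·3740/(π·(0.142)³) = 6.652×10^6 Pa.

6.65 MPa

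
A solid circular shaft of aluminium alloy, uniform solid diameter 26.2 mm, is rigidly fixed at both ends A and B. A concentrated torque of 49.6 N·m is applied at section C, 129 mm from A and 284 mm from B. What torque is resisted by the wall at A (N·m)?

34.1 N·m

With uniform GJ and both ends fixed, compatibility θ_AC = θ_CB gives T_A·a = T_B·b, together with T_A + T_B = T₀.
T_A = T₀·b/(a+b) = 49.60·284/413.0 = 34.11 N·m; T_B = 15.49 N·m.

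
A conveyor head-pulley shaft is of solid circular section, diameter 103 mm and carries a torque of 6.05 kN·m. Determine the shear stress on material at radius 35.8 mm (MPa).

19.6 MPa

J = πd⁴/32 = π(0.103)⁴/32 = 1.105×10^-5 m⁴.
Shear stress varies linearly with radius: τ = T·r/J = 6050 × 0.0358 / 1.105×10^-5 = 1.960×10^7 Pa.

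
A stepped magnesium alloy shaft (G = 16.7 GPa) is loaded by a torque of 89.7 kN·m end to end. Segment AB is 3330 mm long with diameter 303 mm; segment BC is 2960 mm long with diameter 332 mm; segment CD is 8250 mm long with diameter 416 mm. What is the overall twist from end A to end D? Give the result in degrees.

J_AB = π(0.303)⁴/32 = 8.28×10^-4 m⁴; J_BC = π(0.332)⁴/32 = 1.19×10^-3 m⁴; J_CD = π(0.416)⁴/32 = 2.94×10^-3 m⁴.
θ = (T/G)·Σ L_i/J_i = (89700/16.7×10⁹)·(3.33/8.28×10^-4 + 2.96/1.19×10^-3 + 8.25/2.94×10^-3) = 0.05002 rad.

2.87°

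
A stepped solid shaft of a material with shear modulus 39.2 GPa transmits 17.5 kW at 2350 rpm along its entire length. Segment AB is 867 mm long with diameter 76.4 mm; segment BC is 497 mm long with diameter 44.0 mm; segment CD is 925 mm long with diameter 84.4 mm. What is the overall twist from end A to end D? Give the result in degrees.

0.187°

ω = 2π·2350/60 = 246.1 rad/s, so T = P/ω = 17.5×10³ / 246.1 = 71.11 N·m.
J_AB = π(0.0764)⁴/32 = 3.34×10^-6 m⁴; J_BC = π(0.0440)⁴/32 = 3.68×10^-7 m⁴; J_CD = π(0.0844)⁴/32 = 4.98×10^-6 m⁴.
θ = (T/G)·Σ L_i/J_i = (71.11/39.2×10⁹)·(0.867/3.34×10^-6 + 0.497/3.68×10^-7 + 0.925/4.98×10^-6) = 3.257×10^-3 rad.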